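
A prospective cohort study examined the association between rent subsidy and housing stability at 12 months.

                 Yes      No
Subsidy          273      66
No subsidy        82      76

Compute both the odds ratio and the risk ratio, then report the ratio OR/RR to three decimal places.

Cells: a = 273, b = 66, c = 82, d = 76.
OR = (273·76)/(66·82) = 20748/5412 = 3.83370
Risk in exposed = 273/339 = 0.80531; risk in unexposed = 82/158 = 0.51899; RR = 1.55169
OR/RR = 3.83370 / 1.55169 = 2.47066
The outcome is not rare, so the OR lies further from 1 than the RR.

2.471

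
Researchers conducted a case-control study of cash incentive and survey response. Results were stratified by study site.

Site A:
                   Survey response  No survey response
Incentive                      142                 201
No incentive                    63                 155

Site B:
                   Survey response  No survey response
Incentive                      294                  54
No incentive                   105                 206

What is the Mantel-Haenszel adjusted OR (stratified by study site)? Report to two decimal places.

4.21

OR_MH = Σ(aᵢdᵢ/nᵢ) / Σ(bᵢcᵢ/nᵢ), where nᵢ is the stratum total.
Stratum 1 (Site A): n = 561; a·d/n = 142·155/561 = 39.2335; b·c/n = 201·63/561 = 22.5722
Stratum 2 (Site B): n = 659; a·d/n = 294·206/659 = 91.9029; b·c/n = 54·105/659 = 8.6039
OR_MH = (39.2335 + 91.9029) / (22.5722 + 8.6039) = 131.1364 / 31.1761 = 4.20631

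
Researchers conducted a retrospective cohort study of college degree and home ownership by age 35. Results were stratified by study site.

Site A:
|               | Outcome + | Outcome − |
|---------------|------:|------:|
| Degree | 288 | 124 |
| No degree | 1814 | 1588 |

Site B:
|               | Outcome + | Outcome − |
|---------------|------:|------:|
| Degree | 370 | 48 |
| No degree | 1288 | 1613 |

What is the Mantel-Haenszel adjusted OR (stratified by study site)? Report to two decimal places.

3.86

OR_MH = Σ(aᵢdᵢ/nᵢ) / Σ(bᵢcᵢ/nᵢ), where nᵢ is the stratum total.
Stratum 1 (Site A): n = 3814; a·d/n = 288·1588/3814 = 119.9119; b·c/n = 124·1814/3814 = 58.9764
Stratum 2 (Site B): n = 3319; a·d/n = 370·1613/3319 = 179.8162; b·c/n = 48·1288/3319 = 18.6273
OR_MH = (119.9119 + 179.8162) / (58.9764 + 18.6273) = 299.7281 / 77.6037 = 3.86229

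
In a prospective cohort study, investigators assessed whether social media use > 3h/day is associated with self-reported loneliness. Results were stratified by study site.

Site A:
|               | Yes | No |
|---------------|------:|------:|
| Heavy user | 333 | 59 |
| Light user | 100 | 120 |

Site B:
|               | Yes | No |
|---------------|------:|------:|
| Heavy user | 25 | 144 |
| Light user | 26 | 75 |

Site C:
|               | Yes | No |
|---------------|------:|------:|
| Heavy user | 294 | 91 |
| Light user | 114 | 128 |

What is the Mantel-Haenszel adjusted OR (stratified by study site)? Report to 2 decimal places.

3.30

OR_MH = Σ(aᵢdᵢ/nᵢ) / Σ(bᵢcᵢ/nᵢ), where nᵢ is the stratum total.
Stratum 1 (Site A): n = 612; a·d/n = 333·120/612 = 65.2941; b·c/n = 59·100/612 = 9.6405
Stratum 2 (Site B): n = 270; a·d/n = 25·75/270 = 6.9444; b·c/n = 144·26/270 = 13.8667
Stratum 3 (Site C): n = 627; a·d/n = 294·128/627 = 60.0191; b·c/n = 91·114/627 = 16.5455
OR_MH = (65.2941 + 6.9444 + 60.0191) / (9.6405 + 13.8667 + 16.5455) = 132.2577 / 40.0526 = 3.30210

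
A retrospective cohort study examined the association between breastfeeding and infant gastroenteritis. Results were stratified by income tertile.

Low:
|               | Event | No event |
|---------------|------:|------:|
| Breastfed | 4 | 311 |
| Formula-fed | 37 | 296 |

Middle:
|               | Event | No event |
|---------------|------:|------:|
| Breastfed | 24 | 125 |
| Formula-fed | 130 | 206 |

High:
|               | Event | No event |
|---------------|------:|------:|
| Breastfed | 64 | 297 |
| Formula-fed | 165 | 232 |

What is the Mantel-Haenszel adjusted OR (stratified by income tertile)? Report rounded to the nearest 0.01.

OR_MH = Σ(aᵢdᵢ/nᵢ) / Σ(bᵢcᵢ/nᵢ), where nᵢ is the stratum total.
Stratum 1 (Low): n = 648; a·d/n = 4·296/648 = 1.8272; b·c/n = 311·37/648 = 17.7577
Stratum 2 (Middle): n = 485; a·d/n = 24·206/485 = 10.1938; b·c/n = 125·130/485 = 33.5052
Stratum 3 (High): n = 758; a·d/n = 64·232/758 = 19.5884; b·c/n = 297·165/758 = 64.6504
OR_MH = (1.8272 + 10.1938 + 19.5884) / (17.7577 + 33.5052 + 64.6504) = 31.6094 / 115.9133 = 0.27270

0.27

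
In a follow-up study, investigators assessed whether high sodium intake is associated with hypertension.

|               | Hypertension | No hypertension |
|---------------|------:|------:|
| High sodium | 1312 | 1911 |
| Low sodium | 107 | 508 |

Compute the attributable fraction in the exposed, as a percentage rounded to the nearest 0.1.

57.3

Cells: a = 1312, b = 1911, c = 107, d = 508.
Risk in exposed = 1312/3223 = 0.40707; risk in unexposed = 107/615 = 0.17398.
RR = 0.40707/0.17398 = 2.33973
AR% = (RR − 1)/RR × 100 = (2.33973 − 1)/2.33973 × 100 = 57.2599%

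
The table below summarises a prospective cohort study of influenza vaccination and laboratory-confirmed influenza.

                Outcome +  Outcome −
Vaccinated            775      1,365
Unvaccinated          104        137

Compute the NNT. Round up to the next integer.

15

Risk in treated group = 775/2140 = 0.36215; risk in control = 104/241 = 0.43154.
Absolute risk reduction = 0.43154 − 0.36215 = 0.06939
NNT = 1 / ARR = 1 / 0.06939 = 14.412 → round up → 15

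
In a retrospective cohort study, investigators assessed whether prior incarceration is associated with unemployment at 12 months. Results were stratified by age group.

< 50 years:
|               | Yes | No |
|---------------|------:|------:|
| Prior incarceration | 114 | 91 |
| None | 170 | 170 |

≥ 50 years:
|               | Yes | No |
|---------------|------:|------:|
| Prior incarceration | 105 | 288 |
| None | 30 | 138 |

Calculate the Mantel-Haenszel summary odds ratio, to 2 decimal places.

OR_MH = Σ(aᵢdᵢ/nᵢ) / Σ(bᵢcᵢ/nᵢ), where nᵢ is the stratum total.
Stratum 1 (< 50 years): n = 545; a·d/n = 114·170/545 = 35.5596; b·c/n = 91·170/545 = 28.3853
Stratum 2 (≥ 50 years): n = 561; a·d/n = 105·138/561 = 25.8289; b·c/n = 288·30/561 = 15.4011
OR_MH = (35.5596 + 25.8289) / (28.3853 + 15.4011) = 61.3885 / 43.7864 = 1.40200

1.40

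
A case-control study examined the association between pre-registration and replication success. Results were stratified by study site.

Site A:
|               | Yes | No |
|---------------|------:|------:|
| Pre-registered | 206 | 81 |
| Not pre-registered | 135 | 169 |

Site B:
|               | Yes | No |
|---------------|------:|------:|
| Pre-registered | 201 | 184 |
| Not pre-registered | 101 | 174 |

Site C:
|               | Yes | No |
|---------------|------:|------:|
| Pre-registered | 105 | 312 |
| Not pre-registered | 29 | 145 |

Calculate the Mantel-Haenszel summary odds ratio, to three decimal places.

2.221

OR_MH = Σ(aᵢdᵢ/nᵢ) / Σ(bᵢcᵢ/nᵢ), where nᵢ is the stratum total.
Stratum 1 (Site A): n = 591; a·d/n = 206·169/591 = 58.9069; b·c/n = 81·135/591 = 18.5025
Stratum 2 (Site B): n = 660; a·d/n = 201·174/660 = 52.9909; b·c/n = 184·101/660 = 28.1576
Stratum 3 (Site C): n = 591; a·d/n = 105·145/591 = 25.7614; b·c/n = 312·29/591 = 15.3096
OR_MH = (58.9069 + 52.9909 + 25.7614) / (18.5025 + 28.1576 + 15.3096) = 137.6593 / 61.9698 = 2.22139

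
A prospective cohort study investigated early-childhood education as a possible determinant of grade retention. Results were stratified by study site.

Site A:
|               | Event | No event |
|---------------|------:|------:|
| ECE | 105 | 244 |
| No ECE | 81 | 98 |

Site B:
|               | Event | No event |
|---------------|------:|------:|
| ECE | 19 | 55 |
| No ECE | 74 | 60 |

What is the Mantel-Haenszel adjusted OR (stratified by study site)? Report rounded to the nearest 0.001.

0.438

OR_MH = Σ(aᵢdᵢ/nᵢ) / Σ(bᵢcᵢ/nᵢ), where nᵢ is the stratum total.
Stratum 1 (Site A): n = 528; a·d/n = 105·98/528 = 19.4886; b·c/n = 244·81/528 = 37.4318
Stratum 2 (Site B): n = 208; a·d/n = 19·60/208 = 5.4808; b·c/n = 55·74/208 = 19.5673
OR_MH = (19.4886 + 5.4808) / (37.4318 + 19.5673) = 24.9694 / 56.9991 = 0.43807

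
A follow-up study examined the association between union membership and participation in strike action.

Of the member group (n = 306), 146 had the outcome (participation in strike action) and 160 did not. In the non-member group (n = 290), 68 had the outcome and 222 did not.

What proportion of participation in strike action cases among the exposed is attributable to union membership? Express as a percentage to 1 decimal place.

50.9

From the description: a = 146, b = 160, c = 68, d = 222.
Risk in exposed = 146/306 = 0.47712; risk in unexposed = 68/290 = 0.23448.
RR = 0.47712/0.23448 = 2.03479
AR% = (RR − 1)/RR × 100 = (2.03479 − 1)/2.03479 × 100 = 50.8550%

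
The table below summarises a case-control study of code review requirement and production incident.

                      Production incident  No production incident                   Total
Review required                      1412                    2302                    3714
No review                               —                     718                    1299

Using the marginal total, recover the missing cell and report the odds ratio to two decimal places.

0.76

The missing cell is in the unexposed row: 1299 − 718 = 581.
So a = 1412, b = 2302, c = 581, d = 718.
OR = (a·d)/(b·c) = (1412 × 718) / (2302 × 581) = 1013816 / 1337462 = 0.75801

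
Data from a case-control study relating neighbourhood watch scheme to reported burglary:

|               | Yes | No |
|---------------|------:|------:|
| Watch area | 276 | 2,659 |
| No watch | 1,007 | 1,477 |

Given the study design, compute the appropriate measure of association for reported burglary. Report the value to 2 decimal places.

0.15

Cells: a = 276, b = 2659, c = 1007, d = 1477.
This is a case-control study: participants were sampled on outcome status, so risks in the source population cannot be estimated directly — relative risk is not valid here. The odds ratio is the appropriate measure.
OR = (a·d)/(b·c) = (276 × 1477) / (2659 × 1007) = 407652 / 2677613 = 0.15224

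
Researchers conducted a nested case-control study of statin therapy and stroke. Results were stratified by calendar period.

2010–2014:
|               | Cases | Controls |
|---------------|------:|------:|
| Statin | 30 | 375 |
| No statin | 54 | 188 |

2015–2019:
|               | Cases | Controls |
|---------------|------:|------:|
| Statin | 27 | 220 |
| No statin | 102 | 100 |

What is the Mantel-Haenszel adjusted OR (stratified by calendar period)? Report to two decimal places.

0.18

OR_MH = Σ(aᵢdᵢ/nᵢ) / Σ(bᵢcᵢ/nᵢ), where nᵢ is the stratum total.
Stratum 1 (2010–2014): n = 647; a·d/n = 30·188/647 = 8.7172; b·c/n = 375·54/647 = 31.2983
Stratum 2 (2015–2019): n = 449; a·d/n = 27·100/449 = 6.0134; b·c/n = 220·102/449 = 49.9777
OR_MH = (8.7172 + 6.0134) / (31.2983 + 49.9777) = 14.7305 / 81.2760 = 0.18124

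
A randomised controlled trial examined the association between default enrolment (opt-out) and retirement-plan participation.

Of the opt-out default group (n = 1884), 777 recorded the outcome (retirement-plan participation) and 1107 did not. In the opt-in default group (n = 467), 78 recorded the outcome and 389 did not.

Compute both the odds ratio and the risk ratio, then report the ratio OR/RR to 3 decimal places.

1.418

From the description: a = 777, b = 1107, c = 78, d = 389.
OR = (777·389)/(1107·78) = 302253/86346 = 3.50049
Risk in exposed = 777/1884 = 0.41242; risk in unexposed = 78/467 = 0.16702; RR = 2.46923
OR/RR = 3.50049 / 2.46923 = 1.41764
The outcome is not rare, so the OR lies further from 1 than the RR.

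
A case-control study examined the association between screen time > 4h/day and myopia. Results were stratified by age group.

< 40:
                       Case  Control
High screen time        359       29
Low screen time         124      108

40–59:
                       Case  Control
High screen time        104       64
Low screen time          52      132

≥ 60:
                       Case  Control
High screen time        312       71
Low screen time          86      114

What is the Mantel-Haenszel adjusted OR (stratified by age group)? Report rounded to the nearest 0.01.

6.32

OR_MH = Σ(aᵢdᵢ/nᵢ) / Σ(bᵢcᵢ/nᵢ), where nᵢ is the stratum total.
Stratum 1 (< 40): n = 620; a·d/n = 359·108/620 = 62.5355; b·c/n = 29·124/620 = 5.8000
Stratum 2 (40–59): n = 352; a·d/n = 104·132/352 = 39.0000; b·c/n = 64·52/352 = 9.4545
Stratum 3 (≥ 60): n = 583; a·d/n = 312·114/583 = 61.0086; b·c/n = 71·86/583 = 10.4734
OR_MH = (62.5355 + 39.0000 + 61.0086) / (5.8000 + 9.4545 + 10.4734) = 162.5441 / 25.7280 = 6.31780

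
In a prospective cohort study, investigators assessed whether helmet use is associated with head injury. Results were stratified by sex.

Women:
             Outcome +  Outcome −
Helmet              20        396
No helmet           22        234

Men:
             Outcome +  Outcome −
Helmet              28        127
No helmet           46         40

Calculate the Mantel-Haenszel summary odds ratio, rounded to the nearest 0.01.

OR_MH = Σ(aᵢdᵢ/nᵢ) / Σ(bᵢcᵢ/nᵢ), where nᵢ is the stratum total.
Stratum 1 (Women): n = 672; a·d/n = 20·234/672 = 6.9643; b·c/n = 396·22/672 = 12.9643
Stratum 2 (Men): n = 241; a·d/n = 28·40/241 = 4.6473; b·c/n = 127·46/241 = 24.2407
OR_MH = (6.9643 + 4.6473) / (12.9643 + 24.2407) = 11.6116 / 37.2049 = 0.31210

0.31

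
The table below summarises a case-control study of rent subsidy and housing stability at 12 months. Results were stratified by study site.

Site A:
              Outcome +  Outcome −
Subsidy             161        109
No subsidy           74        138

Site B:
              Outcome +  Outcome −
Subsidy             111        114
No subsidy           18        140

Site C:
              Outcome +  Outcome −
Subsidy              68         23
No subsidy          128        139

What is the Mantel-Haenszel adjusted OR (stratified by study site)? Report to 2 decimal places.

OR_MH = Σ(aᵢdᵢ/nᵢ) / Σ(bᵢcᵢ/nᵢ), where nᵢ is the stratum total.
Stratum 1 (Site A): n = 482; a·d/n = 161·138/482 = 46.0954; b·c/n = 109·74/482 = 16.7344
Stratum 2 (Site B): n = 383; a·d/n = 111·140/383 = 40.5744; b·c/n = 114·18/383 = 5.3577
Stratum 3 (Site C): n = 358; a·d/n = 68·139/358 = 26.4022; b·c/n = 23·128/358 = 8.2235
OR_MH = (46.0954 + 40.5744 + 26.4022) / (16.7344 + 5.3577 + 8.2235) = 113.0721 / 30.3156 = 3.72983

3.73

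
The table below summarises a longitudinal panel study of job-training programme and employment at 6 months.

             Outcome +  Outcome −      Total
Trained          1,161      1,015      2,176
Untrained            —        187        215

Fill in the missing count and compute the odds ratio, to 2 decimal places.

7.64

The missing cell is in the unexposed row: 215 − 187 = 28.
So a = 1161, b = 1015, c = 28, d = 187.
OR = (a·d)/(b·c) = (1161 × 187) / (1015 × 28) = 217107 / 28420 = 7.63923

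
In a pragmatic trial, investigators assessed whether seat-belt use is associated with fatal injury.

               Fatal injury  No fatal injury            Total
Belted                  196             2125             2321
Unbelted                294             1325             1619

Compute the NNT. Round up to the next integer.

11

Risk in treated group = 196/2321 = 0.08445; risk in control = 294/1619 = 0.18159.
Absolute risk reduction = 0.18159 − 0.08445 = 0.09715
NNT = 1 / ARR = 1 / 0.09715 = 10.294 → round up → 11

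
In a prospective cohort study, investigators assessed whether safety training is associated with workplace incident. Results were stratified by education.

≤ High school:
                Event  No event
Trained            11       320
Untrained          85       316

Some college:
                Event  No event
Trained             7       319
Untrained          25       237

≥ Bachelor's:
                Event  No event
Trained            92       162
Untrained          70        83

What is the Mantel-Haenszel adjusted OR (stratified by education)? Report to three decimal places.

0.335

OR_MH = Σ(aᵢdᵢ/nᵢ) / Σ(bᵢcᵢ/nᵢ), where nᵢ is the stratum total.
Stratum 1 (≤ High school): n = 732; a·d/n = 11·316/732 = 4.7486; b·c/n = 320·85/732 = 37.1585
Stratum 2 (Some college): n = 588; a·d/n = 7·237/588 = 2.8214; b·c/n = 319·25/588 = 13.5629
Stratum 3 (≥ Bachelor's): n = 407; a·d/n = 92·83/407 = 18.7617; b·c/n = 162·70/407 = 27.8624
OR_MH = (4.7486 + 2.8214 + 18.7617) / (37.1585 + 13.5629 + 27.8624) = 26.3317 / 78.5838 = 0.33508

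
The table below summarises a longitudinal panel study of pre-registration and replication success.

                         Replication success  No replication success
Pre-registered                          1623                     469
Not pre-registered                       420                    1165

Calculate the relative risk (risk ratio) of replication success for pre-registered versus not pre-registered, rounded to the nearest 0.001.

2.928

Cells: a = 1623, b = 469, c = 420, d = 1165.
Risk in exposed = 1623/2092 = 0.77581; risk in unexposed = 420/1585 = 0.26498.
RR = 0.77581 / 0.26498 = 2.92777
The risk among the exposed is 2.93 times that among the unexposed.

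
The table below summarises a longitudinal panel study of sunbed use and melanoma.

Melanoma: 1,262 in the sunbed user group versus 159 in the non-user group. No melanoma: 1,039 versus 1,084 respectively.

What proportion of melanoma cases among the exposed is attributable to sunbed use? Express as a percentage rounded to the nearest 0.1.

76.7

From the description: a = 1262, b = 1039, c = 159, d = 1084.
Risk in exposed = 1262/2301 = 0.54846; risk in unexposed = 159/1243 = 0.12792.
RR = 0.54846/0.12792 = 4.28762
AR% = (RR − 1)/RR × 100 = (4.28762 − 1)/4.28762 × 100 = 76.6771%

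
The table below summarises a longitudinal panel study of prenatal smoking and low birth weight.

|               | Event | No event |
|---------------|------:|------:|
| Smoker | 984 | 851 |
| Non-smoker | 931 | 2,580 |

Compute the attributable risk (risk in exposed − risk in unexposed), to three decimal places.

Cells: a = 984, b = 851, c = 931, d = 2580.
Risk in exposed = 984/1835 = 0.536240; risk in unexposed = 931/3511 = 0.265167.
Risk difference = 0.536240 − 0.265167 = 0.271073

0.271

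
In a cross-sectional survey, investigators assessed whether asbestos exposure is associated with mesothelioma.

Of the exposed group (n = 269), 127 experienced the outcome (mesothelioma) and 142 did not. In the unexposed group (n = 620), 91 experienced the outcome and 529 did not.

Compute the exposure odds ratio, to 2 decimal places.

From the description: a = 127, b = 142, c = 91, d = 529.
OR = (a·d)/(b·c) = (127 × 529) / (142 × 91) = 67183 / 12922 = 5.19912
The odds of mesothelioma are about 5.20 times as high in the exposed group.

5.20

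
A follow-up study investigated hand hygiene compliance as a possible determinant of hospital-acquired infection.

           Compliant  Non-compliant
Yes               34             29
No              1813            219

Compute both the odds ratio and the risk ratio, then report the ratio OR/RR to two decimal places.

Reading the table with exposure as columns: a = 34 (Compliant, case), b = 1813 (Compliant, non-case), c = 29 (Non-compliant, case), d = 219.
OR = (34·219)/(1813·29) = 7446/52577 = 0.14162
Risk in exposed = 34/1847 = 0.01841; risk in unexposed = 29/248 = 0.11694; RR = 0.15742
OR/RR = 0.14162 / 0.15742 = 0.89963
The outcome is not rare, so the OR lies further from 1 than the RR.

0.90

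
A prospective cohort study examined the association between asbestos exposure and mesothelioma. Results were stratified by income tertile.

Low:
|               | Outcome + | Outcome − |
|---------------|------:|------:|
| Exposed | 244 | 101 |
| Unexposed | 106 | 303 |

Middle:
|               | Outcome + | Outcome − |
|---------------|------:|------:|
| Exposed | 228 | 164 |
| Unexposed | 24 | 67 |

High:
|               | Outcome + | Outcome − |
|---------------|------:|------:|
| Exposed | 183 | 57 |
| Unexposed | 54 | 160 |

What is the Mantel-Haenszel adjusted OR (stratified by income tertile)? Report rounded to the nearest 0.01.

6.67

OR_MH = Σ(aᵢdᵢ/nᵢ) / Σ(bᵢcᵢ/nᵢ), where nᵢ is the stratum total.
Stratum 1 (Low): n = 754; a·d/n = 244·303/754 = 98.0531; b·c/n = 101·106/754 = 14.1989
Stratum 2 (Middle): n = 483; a·d/n = 228·67/483 = 31.6273; b·c/n = 164·24/483 = 8.1491
Stratum 3 (High): n = 454; a·d/n = 183·160/454 = 64.4934; b·c/n = 57·54/454 = 6.7797
OR_MH = (98.0531 + 31.6273 + 64.4934) / (14.1989 + 8.1491 + 6.7797) = 194.1738 / 29.1277 = 6.66628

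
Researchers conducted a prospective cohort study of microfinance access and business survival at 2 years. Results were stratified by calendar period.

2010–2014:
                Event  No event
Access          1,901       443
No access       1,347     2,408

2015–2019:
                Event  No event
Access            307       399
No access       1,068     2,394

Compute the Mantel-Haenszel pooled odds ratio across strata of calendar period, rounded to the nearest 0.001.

4.633

OR_MH = Σ(aᵢdᵢ/nᵢ) / Σ(bᵢcᵢ/nᵢ), where nᵢ is the stratum total.
Stratum 1 (2010–2014): n = 6099; a·d/n = 1901·2408/6099 = 750.5506; b·c/n = 443·1347/6099 = 97.8392
Stratum 2 (2015–2019): n = 4168; a·d/n = 307·2394/4168 = 176.3335; b·c/n = 399·1068/4168 = 102.2390
OR_MH = (750.5506 + 176.3335) / (97.8392 + 102.2390) = 926.8841 / 200.0781 = 4.63261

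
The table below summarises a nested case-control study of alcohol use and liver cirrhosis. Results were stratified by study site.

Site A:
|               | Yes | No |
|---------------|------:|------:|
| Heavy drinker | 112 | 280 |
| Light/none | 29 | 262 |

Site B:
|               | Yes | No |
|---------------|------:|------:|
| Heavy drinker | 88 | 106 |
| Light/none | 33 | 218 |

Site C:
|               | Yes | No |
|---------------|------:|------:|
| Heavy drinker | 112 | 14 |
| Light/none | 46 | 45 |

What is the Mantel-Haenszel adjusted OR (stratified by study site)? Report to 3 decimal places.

OR_MH = Σ(aᵢdᵢ/nᵢ) / Σ(bᵢcᵢ/nᵢ), where nᵢ is the stratum total.
Stratum 1 (Site A): n = 683; a·d/n = 112·262/683 = 42.9634; b·c/n = 280·29/683 = 11.8887
Stratum 2 (Site B): n = 445; a·d/n = 88·218/445 = 43.1101; b·c/n = 106·33/445 = 7.8607
Stratum 3 (Site C): n = 217; a·d/n = 112·45/217 = 23.2258; b·c/n = 14·46/217 = 2.9677
OR_MH = (42.9634 + 43.1101 + 23.2258) / (11.8887 + 7.8607 + 2.9677) = 109.2993 / 22.7171 = 4.81131

4.811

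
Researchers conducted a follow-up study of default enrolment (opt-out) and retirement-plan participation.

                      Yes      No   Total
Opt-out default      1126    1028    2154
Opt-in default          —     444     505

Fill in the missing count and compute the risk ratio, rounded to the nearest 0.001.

4.328

The missing cell is in the unexposed row: 505 − 444 = 61.
So a = 1126, b = 1028, c = 61, d = 444.
RR = [a/(a+b)] / [c/(c+d)] = (1126/2154) / (61/505) = 0.52275/0.12079 = 4.32767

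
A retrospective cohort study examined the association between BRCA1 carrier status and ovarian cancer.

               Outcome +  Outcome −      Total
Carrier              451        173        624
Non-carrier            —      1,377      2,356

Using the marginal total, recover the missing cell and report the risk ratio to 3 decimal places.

The missing cell is in the unexposed row: 2356 − 1377 = 979.
So a = 451, b = 173, c = 979, d = 1377.
RR = [a/(a+b)] / [c/(c+d)] = (451/624) / (979/2356) = 0.72276/0.41553 = 1.73934

1.739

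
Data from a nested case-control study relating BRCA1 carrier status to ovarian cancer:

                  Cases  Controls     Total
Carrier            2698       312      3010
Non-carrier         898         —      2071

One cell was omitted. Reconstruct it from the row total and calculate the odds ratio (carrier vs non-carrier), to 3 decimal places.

The missing cell is in the unexposed row: 2071 − 898 = 1173.
So a = 2698, b = 312, c = 898, d = 1173.
OR = (a·d)/(b·c) = (2698 × 1173) / (312 × 898) = 3164754 / 280176 = 11.29559

11.296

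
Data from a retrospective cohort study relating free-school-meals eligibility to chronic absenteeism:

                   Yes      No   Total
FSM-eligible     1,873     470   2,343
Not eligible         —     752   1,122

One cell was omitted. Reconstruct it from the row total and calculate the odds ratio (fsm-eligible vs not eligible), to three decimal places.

The missing cell is in the unexposed row: 1122 − 752 = 370.
So a = 1873, b = 470, c = 370, d = 752.
OR = (a·d)/(b·c) = (1873 × 752) / (470 × 370) = 1408496 / 173900 = 8.09946

8.099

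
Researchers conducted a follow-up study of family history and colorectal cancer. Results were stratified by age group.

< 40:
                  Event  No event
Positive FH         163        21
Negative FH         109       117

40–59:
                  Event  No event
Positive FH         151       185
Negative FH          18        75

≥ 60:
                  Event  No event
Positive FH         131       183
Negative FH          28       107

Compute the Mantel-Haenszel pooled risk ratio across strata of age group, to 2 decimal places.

RR_MH = Σ(aᵢ·n₀ᵢ/nᵢ) / Σ(cᵢ·n₁ᵢ/nᵢ), with n₁ᵢ = aᵢ+bᵢ (exposed), n₀ᵢ = cᵢ+dᵢ (unexposed), nᵢ = n₁ᵢ+n₀ᵢ.
Stratum 1 (< 40): n₁ = 184, n₀ = 226, n = 410; a·n₀/n = 163·226/410 = 89.8488; c·n₁/n = 109·184/410 = 48.9171
Stratum 2 (40–59): n₁ = 336, n₀ = 93, n = 429; a·n₀/n = 151·93/429 = 32.7343; c·n₁/n = 18·336/429 = 14.0979
Stratum 3 (≥ 60): n₁ = 314, n₀ = 135, n = 449; a·n₀/n = 131·135/449 = 39.3875; c·n₁/n = 28·314/449 = 19.5813
RR_MH = (89.8488 + 32.7343 + 39.3875) / (48.9171 + 14.0979 + 19.5813) = 161.9706 / 82.5963 = 1.96099

1.96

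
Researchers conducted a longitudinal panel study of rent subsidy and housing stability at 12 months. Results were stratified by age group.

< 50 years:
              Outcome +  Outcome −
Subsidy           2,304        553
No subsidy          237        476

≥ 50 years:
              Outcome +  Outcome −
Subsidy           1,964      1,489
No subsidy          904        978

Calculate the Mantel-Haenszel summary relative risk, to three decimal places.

RR_MH = Σ(aᵢ·n₀ᵢ/nᵢ) / Σ(cᵢ·n₁ᵢ/nᵢ), with n₁ᵢ = aᵢ+bᵢ (exposed), n₀ᵢ = cᵢ+dᵢ (unexposed), nᵢ = n₁ᵢ+n₀ᵢ.
Stratum 1 (< 50 years): n₁ = 2857, n₀ = 713, n = 3570; a·n₀/n = 2304·713/3570 = 460.1546; c·n₁/n = 237·2857/3570 = 189.6664
Stratum 2 (≥ 50 years): n₁ = 3453, n₀ = 1882, n = 5335; a·n₀/n = 1964·1882/5335 = 692.8300; c·n₁/n = 904·3453/5335 = 585.1007
RR_MH = (460.1546 + 692.8300) / (189.6664 + 585.1007) = 1152.9846 / 774.7670 = 1.48817

1.488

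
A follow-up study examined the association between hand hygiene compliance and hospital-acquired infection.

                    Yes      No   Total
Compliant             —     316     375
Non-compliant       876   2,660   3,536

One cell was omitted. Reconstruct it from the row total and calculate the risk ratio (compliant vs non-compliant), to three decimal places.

0.635

The missing cell is in the exposed row: 375 − 316 = 59.
So a = 59, b = 316, c = 876, d = 2660.
RR = [a/(a+b)] / [c/(c+d)] = (59/375) / (876/3536) = 0.15733/0.24774 = 0.63508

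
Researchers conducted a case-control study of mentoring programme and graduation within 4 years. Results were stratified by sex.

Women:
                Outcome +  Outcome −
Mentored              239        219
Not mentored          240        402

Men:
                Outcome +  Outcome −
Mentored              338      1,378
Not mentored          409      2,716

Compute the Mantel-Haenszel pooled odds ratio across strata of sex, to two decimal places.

OR_MH = Σ(aᵢdᵢ/nᵢ) / Σ(bᵢcᵢ/nᵢ), where nᵢ is the stratum total.
Stratum 1 (Women): n = 1100; a·d/n = 239·402/1100 = 87.3436; b·c/n = 219·240/1100 = 47.7818
Stratum 2 (Men): n = 4841; a·d/n = 338·2716/4841 = 189.6319; b·c/n = 1378·409/4841 = 116.4226
OR_MH = (87.3436 + 189.6319) / (47.7818 + 116.4226) = 276.9755 / 164.2045 = 1.68677

1.69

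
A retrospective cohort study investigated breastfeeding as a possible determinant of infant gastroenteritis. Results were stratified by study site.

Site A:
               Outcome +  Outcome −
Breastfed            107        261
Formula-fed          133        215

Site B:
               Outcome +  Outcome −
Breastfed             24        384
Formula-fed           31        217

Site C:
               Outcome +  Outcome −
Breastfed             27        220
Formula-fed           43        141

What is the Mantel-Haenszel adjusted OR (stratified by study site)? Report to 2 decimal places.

OR_MH = Σ(aᵢdᵢ/nᵢ) / Σ(bᵢcᵢ/nᵢ), where nᵢ is the stratum total.
Stratum 1 (Site A): n = 716; a·d/n = 107·215/716 = 32.1299; b·c/n = 261·133/716 = 48.4818
Stratum 2 (Site B): n = 656; a·d/n = 24·217/656 = 7.9390; b·c/n = 384·31/656 = 18.1463
Stratum 3 (Site C): n = 431; a·d/n = 27·141/431 = 8.8329; b·c/n = 220·43/431 = 21.9490
OR_MH = (32.1299 + 7.9390 + 8.8329) / (48.4818 + 18.1463 + 21.9490) = 48.9019 / 88.5771 = 0.55208

0.55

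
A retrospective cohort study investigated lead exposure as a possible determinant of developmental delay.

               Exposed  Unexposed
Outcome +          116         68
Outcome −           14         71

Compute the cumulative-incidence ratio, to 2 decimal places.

1.82

Reading the table with exposure as columns: a = 116 (Exposed, case), b = 14 (Exposed, non-case), c = 68 (Unexposed, case), d = 71.
Risk in exposed = 116/130 = 0.89231; risk in unexposed = 68/139 = 0.48921.
RR = 0.89231 / 0.48921 = 1.82398
The risk among the exposed is 1.82 times that among the unexposed.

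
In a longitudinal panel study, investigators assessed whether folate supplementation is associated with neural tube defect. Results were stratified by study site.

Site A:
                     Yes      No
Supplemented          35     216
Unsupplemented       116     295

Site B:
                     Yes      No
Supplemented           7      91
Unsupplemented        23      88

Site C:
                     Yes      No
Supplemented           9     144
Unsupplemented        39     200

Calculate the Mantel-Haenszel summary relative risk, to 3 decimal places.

RR_MH = Σ(aᵢ·n₀ᵢ/nᵢ) / Σ(cᵢ·n₁ᵢ/nᵢ), with n₁ᵢ = aᵢ+bᵢ (exposed), n₀ᵢ = cᵢ+dᵢ (unexposed), nᵢ = n₁ᵢ+n₀ᵢ.
Stratum 1 (Site A): n₁ = 251, n₀ = 411, n = 662; a·n₀/n = 35·411/662 = 21.7296; c·n₁/n = 116·251/662 = 43.9819
Stratum 2 (Site B): n₁ = 98, n₀ = 111, n = 209; a·n₀/n = 7·111/209 = 3.7177; c·n₁/n = 23·98/209 = 10.7847
Stratum 3 (Site C): n₁ = 153, n₀ = 239, n = 392; a·n₀/n = 9·239/392 = 5.4872; c·n₁/n = 39·153/392 = 15.2219
RR_MH = (21.7296 + 3.7177 + 5.4872) / (43.9819 + 10.7847 + 15.2219) = 30.9346 / 69.9885 = 0.44199

0.442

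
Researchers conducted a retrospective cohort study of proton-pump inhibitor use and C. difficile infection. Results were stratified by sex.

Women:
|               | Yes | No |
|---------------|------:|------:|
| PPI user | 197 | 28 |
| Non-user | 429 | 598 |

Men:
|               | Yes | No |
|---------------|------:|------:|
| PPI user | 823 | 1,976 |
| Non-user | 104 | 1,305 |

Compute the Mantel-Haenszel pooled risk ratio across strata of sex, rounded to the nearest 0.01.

2.99

RR_MH = Σ(aᵢ·n₀ᵢ/nᵢ) / Σ(cᵢ·n₁ᵢ/nᵢ), with n₁ᵢ = aᵢ+bᵢ (exposed), n₀ᵢ = cᵢ+dᵢ (unexposed), nᵢ = n₁ᵢ+n₀ᵢ.
Stratum 1 (Women): n₁ = 225, n₀ = 1027, n = 1252; a·n₀/n = 197·1027/1252 = 161.5966; c·n₁/n = 429·225/1252 = 77.0966
Stratum 2 (Men): n₁ = 2799, n₀ = 1409, n = 4208; a·n₀/n = 823·1409/4208 = 275.5720; c·n₁/n = 104·2799/4208 = 69.1768
RR_MH = (161.5966 + 275.5720) / (77.0966 + 69.1768) = 437.1687 / 146.2735 = 2.98871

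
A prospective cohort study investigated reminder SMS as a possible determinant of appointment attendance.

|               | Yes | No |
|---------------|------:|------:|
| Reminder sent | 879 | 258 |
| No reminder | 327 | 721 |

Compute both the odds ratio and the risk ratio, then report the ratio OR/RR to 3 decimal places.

3.032

Cells: a = 879, b = 258, c = 327, d = 721.
OR = (879·721)/(258·327) = 633759/84366 = 7.51202
Risk in exposed = 879/1137 = 0.77309; risk in unexposed = 327/1048 = 0.31202; RR = 2.47766
OR/RR = 7.51202 / 2.47766 = 3.03190
The outcome is not rare, so the OR lies further from 1 than the RR.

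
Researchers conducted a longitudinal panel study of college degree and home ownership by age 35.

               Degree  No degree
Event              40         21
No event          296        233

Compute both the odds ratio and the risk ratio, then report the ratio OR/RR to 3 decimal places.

1.041

Reading the table with exposure as columns: a = 40 (Degree, case), b = 296 (Degree, non-case), c = 21 (No degree, case), d = 233.
OR = (40·233)/(296·21) = 9320/6216 = 1.49936
Risk in exposed = 40/336 = 0.11905; risk in unexposed = 21/254 = 0.08268; RR = 1.43991
OR/RR = 1.49936 / 1.43991 = 1.04129
The outcome is not rare, so the OR lies further from 1 than the RR.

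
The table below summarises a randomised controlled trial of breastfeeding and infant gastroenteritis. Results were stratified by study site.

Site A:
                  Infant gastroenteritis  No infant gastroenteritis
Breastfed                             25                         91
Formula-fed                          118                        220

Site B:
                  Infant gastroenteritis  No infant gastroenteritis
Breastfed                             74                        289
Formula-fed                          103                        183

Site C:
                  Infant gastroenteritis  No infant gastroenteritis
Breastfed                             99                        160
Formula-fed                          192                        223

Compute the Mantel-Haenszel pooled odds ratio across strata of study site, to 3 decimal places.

0.571

OR_MH = Σ(aᵢdᵢ/nᵢ) / Σ(bᵢcᵢ/nᵢ), where nᵢ is the stratum total.
Stratum 1 (Site A): n = 454; a·d/n = 25·220/454 = 12.1145; b·c/n = 91·118/454 = 23.6520
Stratum 2 (Site B): n = 649; a·d/n = 74·183/649 = 20.8659; b·c/n = 289·103/649 = 45.8659
Stratum 3 (Site C): n = 674; a·d/n = 99·223/674 = 32.7552; b·c/n = 160·192/674 = 45.5786
OR_MH = (12.1145 + 20.8659 + 32.7552) / (23.6520 + 45.8659 + 45.5786) = 65.7357 / 115.0966 = 0.57114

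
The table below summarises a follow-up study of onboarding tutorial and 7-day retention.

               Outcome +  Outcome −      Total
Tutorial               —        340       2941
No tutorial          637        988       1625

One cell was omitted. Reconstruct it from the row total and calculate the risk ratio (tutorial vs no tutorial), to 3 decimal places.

The missing cell is in the exposed row: 2941 − 340 = 2601.
So a = 2601, b = 340, c = 637, d = 988.
RR = [a/(a+b)] / [c/(c+d)] = (2601/2941) / (637/1625) = 0.88439/0.39200 = 2.25610

2.256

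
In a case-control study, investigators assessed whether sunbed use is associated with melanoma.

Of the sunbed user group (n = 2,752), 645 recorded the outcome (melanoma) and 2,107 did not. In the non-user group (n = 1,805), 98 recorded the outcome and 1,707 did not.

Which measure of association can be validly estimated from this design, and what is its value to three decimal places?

5.332

From the description: a = 645, b = 2107, c = 98, d = 1707.
This is a case-control study: participants were sampled on outcome status, so risks in the source population cannot be estimated directly — relative risk is not valid here. The odds ratio is the appropriate measure.
OR = (a·d)/(b·c) = (645 × 1707) / (2107 × 98) = 1101015 / 206486 = 5.33215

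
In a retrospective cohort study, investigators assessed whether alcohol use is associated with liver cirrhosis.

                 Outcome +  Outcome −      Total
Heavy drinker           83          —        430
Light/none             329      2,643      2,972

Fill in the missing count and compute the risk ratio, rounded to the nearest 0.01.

1.74

The missing cell is in the exposed row: 430 − 83 = 347.
So a = 83, b = 347, c = 329, d = 2643.
RR = [a/(a+b)] / [c/(c+d)] = (83/430) / (329/2972) = 0.19302/0.11070 = 1.74366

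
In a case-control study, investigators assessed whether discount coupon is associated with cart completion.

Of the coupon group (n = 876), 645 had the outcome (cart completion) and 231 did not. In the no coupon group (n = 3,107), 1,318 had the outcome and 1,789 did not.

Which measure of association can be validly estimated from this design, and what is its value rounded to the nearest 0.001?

From the description: a = 645, b = 231, c = 1318, d = 1789.
This is a case-control study: participants were sampled on outcome status, so risks in the source population cannot be estimated directly — relative risk is not valid here. The odds ratio is the appropriate measure.
OR = (a·d)/(b·c) = (645 × 1789) / (231 × 1318) = 1153905 / 304458 = 3.79003

3.790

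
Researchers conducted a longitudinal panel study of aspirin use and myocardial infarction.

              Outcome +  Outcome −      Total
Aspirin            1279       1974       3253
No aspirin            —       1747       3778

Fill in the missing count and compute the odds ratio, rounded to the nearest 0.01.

0.56

The missing cell is in the unexposed row: 3778 − 1747 = 2031.
So a = 1279, b = 1974, c = 2031, d = 1747.
OR = (a·d)/(b·c) = (1279 × 1747) / (1974 × 2031) = 2234413 / 4009194 = 0.55732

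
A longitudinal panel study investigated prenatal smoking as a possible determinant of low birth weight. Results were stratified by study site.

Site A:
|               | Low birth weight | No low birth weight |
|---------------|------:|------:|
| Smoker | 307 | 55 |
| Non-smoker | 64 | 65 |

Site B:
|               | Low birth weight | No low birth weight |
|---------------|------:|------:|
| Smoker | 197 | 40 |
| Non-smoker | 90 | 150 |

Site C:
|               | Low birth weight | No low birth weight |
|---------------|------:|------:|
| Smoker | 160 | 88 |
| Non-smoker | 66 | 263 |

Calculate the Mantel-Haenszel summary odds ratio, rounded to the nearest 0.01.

7.08

OR_MH = Σ(aᵢdᵢ/nᵢ) / Σ(bᵢcᵢ/nᵢ), where nᵢ is the stratum total.
Stratum 1 (Site A): n = 491; a·d/n = 307·65/491 = 40.6415; b·c/n = 55·64/491 = 7.1690
Stratum 2 (Site B): n = 477; a·d/n = 197·150/477 = 61.9497; b·c/n = 40·90/477 = 7.5472
Stratum 3 (Site C): n = 577; a·d/n = 160·263/577 = 72.9289; b·c/n = 88·66/577 = 10.0659
OR_MH = (40.6415 + 61.9497 + 72.9289) / (7.1690 + 7.5472 + 10.0659) = 175.5202 / 24.7821 = 7.08255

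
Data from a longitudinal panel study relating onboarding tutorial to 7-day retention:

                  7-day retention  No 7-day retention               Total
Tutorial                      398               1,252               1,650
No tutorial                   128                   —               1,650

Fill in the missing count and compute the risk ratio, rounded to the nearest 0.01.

3.11

The missing cell is in the unexposed row: 1650 − 128 = 1522.
So a = 398, b = 1252, c = 128, d = 1522.
RR = [a/(a+b)] / [c/(c+d)] = (398/1650) / (128/1650) = 0.24121/0.07758 = 3.10938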